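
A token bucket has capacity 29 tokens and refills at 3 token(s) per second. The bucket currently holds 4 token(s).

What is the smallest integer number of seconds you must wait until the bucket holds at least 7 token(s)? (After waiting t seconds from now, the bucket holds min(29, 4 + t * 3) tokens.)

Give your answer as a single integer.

Answer: 1

Derivation:
Need 4 + t * 3 >= 7, so t >= 3/3.
Smallest integer t = ceil(3/3) = 1.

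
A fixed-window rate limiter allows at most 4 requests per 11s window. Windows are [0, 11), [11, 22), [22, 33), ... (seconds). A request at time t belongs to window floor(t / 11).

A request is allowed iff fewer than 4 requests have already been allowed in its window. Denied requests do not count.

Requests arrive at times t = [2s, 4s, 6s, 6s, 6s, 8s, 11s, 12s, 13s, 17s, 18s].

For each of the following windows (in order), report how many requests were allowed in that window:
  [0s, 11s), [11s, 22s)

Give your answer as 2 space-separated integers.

Processing requests:
  req#1 t=2s (window 0): ALLOW
  req#2 t=4s (window 0): ALLOW
  req#3 t=6s (window 0): ALLOW
  req#4 t=6s (window 0): ALLOW
  req#5 t=6s (window 0): DENY
  req#6 t=8s (window 0): DENY
  req#7 t=11s (window 1): ALLOW
  req#8 t=12s (window 1): ALLOW
  req#9 t=13s (window 1): ALLOW
  req#10 t=17s (window 1): ALLOW
  req#11 t=18s (window 1): DENY

Allowed counts by window: 4 4

Answer: 4 4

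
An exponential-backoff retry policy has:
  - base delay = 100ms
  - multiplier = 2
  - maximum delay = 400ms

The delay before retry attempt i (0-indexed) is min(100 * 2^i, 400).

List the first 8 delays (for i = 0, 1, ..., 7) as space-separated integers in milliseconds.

Answer: 100 200 400 400 400 400 400 400

Derivation:
Computing each delay:
  i=0: min(100*2^0, 400) = 100
  i=1: min(100*2^1, 400) = 200
  i=2: min(100*2^2, 400) = 400
  i=3: min(100*2^3, 400) = 400
  i=4: min(100*2^4, 400) = 400
  i=5: min(100*2^5, 400) = 400
  i=6: min(100*2^6, 400) = 400
  i=7: min(100*2^7, 400) = 400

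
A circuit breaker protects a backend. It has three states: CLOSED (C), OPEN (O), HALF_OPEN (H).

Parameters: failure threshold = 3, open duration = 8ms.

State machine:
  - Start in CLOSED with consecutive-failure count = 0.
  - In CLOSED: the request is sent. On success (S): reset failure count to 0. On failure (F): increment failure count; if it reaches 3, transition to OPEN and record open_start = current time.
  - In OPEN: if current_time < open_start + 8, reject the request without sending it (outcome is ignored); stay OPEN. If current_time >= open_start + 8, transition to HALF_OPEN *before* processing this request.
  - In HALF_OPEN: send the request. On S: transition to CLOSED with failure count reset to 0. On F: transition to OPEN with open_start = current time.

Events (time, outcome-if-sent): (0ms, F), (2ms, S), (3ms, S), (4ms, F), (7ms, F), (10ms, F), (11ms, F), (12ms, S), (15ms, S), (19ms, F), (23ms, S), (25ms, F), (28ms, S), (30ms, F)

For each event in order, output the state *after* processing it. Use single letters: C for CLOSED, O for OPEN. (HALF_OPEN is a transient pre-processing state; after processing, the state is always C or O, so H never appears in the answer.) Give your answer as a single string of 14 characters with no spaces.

State after each event:
  event#1 t=0ms outcome=F: state=CLOSED
  event#2 t=2ms outcome=S: state=CLOSED
  event#3 t=3ms outcome=S: state=CLOSED
  event#4 t=4ms outcome=F: state=CLOSED
  event#5 t=7ms outcome=F: state=CLOSED
  event#6 t=10ms outcome=F: state=OPEN
  event#7 t=11ms outcome=F: state=OPEN
  event#8 t=12ms outcome=S: state=OPEN
  event#9 t=15ms outcome=S: state=OPEN
  event#10 t=19ms outcome=F: state=OPEN
  event#11 t=23ms outcome=S: state=OPEN
  event#12 t=25ms outcome=F: state=OPEN
  event#13 t=28ms outcome=S: state=CLOSED
  event#14 t=30ms outcome=F: state=CLOSED

Answer: CCCCCOOOOOOOCC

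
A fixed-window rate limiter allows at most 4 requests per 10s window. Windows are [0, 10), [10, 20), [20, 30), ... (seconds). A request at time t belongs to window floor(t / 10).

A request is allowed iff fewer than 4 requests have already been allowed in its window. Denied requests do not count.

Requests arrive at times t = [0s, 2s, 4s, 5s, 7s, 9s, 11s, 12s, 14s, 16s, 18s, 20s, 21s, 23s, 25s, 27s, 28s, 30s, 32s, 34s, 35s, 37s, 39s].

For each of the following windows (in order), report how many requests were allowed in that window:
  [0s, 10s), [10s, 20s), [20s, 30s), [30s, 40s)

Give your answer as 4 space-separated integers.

Answer: 4 4 4 4

Derivation:
Processing requests:
  req#1 t=0s (window 0): ALLOW
  req#2 t=2s (window 0): ALLOW
  req#3 t=4s (window 0): ALLOW
  req#4 t=5s (window 0): ALLOW
  req#5 t=7s (window 0): DENY
  req#6 t=9s (window 0): DENY
  req#7 t=11s (window 1): ALLOW
  req#8 t=12s (window 1): ALLOW
  req#9 t=14s (window 1): ALLOW
  req#10 t=16s (window 1): ALLOW
  req#11 t=18s (window 1): DENY
  req#12 t=20s (window 2): ALLOW
  req#13 t=21s (window 2): ALLOW
  req#14 t=23s (window 2): ALLOW
  req#15 t=25s (window 2): ALLOW
  req#16 t=27s (window 2): DENY
  req#17 t=28s (window 2): DENY
  req#18 t=30s (window 3): ALLOW
  req#19 t=32s (window 3): ALLOW
  req#20 t=34s (window 3): ALLOW
  req#21 t=35s (window 3): ALLOW
  req#22 t=37s (window 3): DENY
  req#23 t=39s (window 3): DENY

Allowed counts by window: 4 4 4 4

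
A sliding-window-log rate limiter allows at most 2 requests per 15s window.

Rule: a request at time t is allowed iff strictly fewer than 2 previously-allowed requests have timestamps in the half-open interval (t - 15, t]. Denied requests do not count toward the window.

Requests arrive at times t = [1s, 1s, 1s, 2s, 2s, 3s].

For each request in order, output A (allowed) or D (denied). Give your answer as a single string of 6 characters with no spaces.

Answer: AADDDD

Derivation:
Tracking allowed requests in the window:
  req#1 t=1s: ALLOW
  req#2 t=1s: ALLOW
  req#3 t=1s: DENY
  req#4 t=2s: DENY
  req#5 t=2s: DENY
  req#6 t=3s: DENY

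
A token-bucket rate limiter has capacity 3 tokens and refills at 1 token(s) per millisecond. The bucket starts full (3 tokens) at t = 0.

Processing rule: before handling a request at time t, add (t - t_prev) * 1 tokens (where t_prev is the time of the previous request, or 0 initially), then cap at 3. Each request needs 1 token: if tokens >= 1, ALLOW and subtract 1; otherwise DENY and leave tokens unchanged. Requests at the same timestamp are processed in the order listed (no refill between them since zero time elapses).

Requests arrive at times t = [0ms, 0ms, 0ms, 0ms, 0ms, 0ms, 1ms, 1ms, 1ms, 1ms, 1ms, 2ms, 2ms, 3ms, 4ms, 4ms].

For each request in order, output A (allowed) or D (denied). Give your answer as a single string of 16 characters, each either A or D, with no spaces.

Simulating step by step:
  req#1 t=0ms: ALLOW
  req#2 t=0ms: ALLOW
  req#3 t=0ms: ALLOW
  req#4 t=0ms: DENY
  req#5 t=0ms: DENY
  req#6 t=0ms: DENY
  req#7 t=1ms: ALLOW
  req#8 t=1ms: DENY
  req#9 t=1ms: DENY
  req#10 t=1ms: DENY
  req#11 t=1ms: DENY
  req#12 t=2ms: ALLOW
  req#13 t=2ms: DENY
  req#14 t=3ms: ALLOW
  req#15 t=4ms: ALLOW
  req#16 t=4ms: DENY

Answer: AAADDDADDDDADAAD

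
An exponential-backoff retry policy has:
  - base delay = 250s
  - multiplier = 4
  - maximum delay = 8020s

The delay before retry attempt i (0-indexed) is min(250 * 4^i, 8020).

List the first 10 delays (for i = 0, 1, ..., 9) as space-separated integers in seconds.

Answer: 250 1000 4000 8020 8020 8020 8020 8020 8020 8020

Derivation:
Computing each delay:
  i=0: min(250*4^0, 8020) = 250
  i=1: min(250*4^1, 8020) = 1000
  i=2: min(250*4^2, 8020) = 4000
  i=3: min(250*4^3, 8020) = 8020
  i=4: min(250*4^4, 8020) = 8020
  i=5: min(250*4^5, 8020) = 8020
  i=6: min(250*4^6, 8020) = 8020
  i=7: min(250*4^7, 8020) = 8020
  i=8: min(250*4^8, 8020) = 8020
  i=9: min(250*4^9, 8020) = 8020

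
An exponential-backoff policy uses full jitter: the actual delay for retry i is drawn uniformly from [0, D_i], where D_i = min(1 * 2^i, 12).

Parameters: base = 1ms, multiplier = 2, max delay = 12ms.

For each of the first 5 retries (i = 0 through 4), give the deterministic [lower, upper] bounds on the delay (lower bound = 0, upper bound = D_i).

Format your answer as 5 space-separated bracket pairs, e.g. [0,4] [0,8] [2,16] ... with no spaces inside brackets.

Computing bounds per retry:
  i=0: D_i=min(1*2^0,12)=1, bounds=[0,1]
  i=1: D_i=min(1*2^1,12)=2, bounds=[0,2]
  i=2: D_i=min(1*2^2,12)=4, bounds=[0,4]
  i=3: D_i=min(1*2^3,12)=8, bounds=[0,8]
  i=4: D_i=min(1*2^4,12)=12, bounds=[0,12]

Answer: [0,1] [0,2] [0,4] [0,8] [0,12]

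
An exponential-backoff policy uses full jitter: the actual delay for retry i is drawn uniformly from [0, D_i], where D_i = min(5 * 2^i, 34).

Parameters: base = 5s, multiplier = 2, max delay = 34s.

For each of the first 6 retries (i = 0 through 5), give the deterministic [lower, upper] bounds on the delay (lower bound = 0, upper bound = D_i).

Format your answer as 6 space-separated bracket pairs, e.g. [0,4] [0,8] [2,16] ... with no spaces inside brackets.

Computing bounds per retry:
  i=0: D_i=min(5*2^0,34)=5, bounds=[0,5]
  i=1: D_i=min(5*2^1,34)=10, bounds=[0,10]
  i=2: D_i=min(5*2^2,34)=20, bounds=[0,20]
  i=3: D_i=min(5*2^3,34)=34, bounds=[0,34]
  i=4: D_i=min(5*2^4,34)=34, bounds=[0,34]
  i=5: D_i=min(5*2^5,34)=34, bounds=[0,34]

Answer: [0,5] [0,10] [0,20] [0,34] [0,34] [0,34]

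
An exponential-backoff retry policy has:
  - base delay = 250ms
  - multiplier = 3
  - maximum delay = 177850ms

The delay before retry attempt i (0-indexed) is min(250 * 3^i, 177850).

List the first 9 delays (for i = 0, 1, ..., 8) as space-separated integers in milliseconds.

Computing each delay:
  i=0: min(250*3^0, 177850) = 250
  i=1: min(250*3^1, 177850) = 750
  i=2: min(250*3^2, 177850) = 2250
  i=3: min(250*3^3, 177850) = 6750
  i=4: min(250*3^4, 177850) = 20250
  i=5: min(250*3^5, 177850) = 60750
  i=6: min(250*3^6, 177850) = 177850
  i=7: min(250*3^7, 177850) = 177850
  i=8: min(250*3^8, 177850) = 177850

Answer: 250 750 2250 6750 20250 60750 177850 177850 177850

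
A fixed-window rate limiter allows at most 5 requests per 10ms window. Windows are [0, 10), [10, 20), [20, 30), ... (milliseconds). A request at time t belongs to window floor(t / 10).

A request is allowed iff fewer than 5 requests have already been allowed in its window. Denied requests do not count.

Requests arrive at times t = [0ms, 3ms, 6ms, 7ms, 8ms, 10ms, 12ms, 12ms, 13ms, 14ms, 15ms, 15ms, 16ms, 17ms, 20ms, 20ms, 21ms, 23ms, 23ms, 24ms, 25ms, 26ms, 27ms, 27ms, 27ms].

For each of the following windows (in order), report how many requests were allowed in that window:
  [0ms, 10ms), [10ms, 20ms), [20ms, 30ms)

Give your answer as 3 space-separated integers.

Answer: 5 5 5

Derivation:
Processing requests:
  req#1 t=0ms (window 0): ALLOW
  req#2 t=3ms (window 0): ALLOW
  req#3 t=6ms (window 0): ALLOW
  req#4 t=7ms (window 0): ALLOW
  req#5 t=8ms (window 0): ALLOW
  req#6 t=10ms (window 1): ALLOW
  req#7 t=12ms (window 1): ALLOW
  req#8 t=12ms (window 1): ALLOW
  req#9 t=13ms (window 1): ALLOW
  req#10 t=14ms (window 1): ALLOW
  req#11 t=15ms (window 1): DENY
  req#12 t=15ms (window 1): DENY
  req#13 t=16ms (window 1): DENY
  req#14 t=17ms (window 1): DENY
  req#15 t=20ms (window 2): ALLOW
  req#16 t=20ms (window 2): ALLOW
  req#17 t=21ms (window 2): ALLOW
  req#18 t=23ms (window 2): ALLOW
  req#19 t=23ms (window 2): ALLOW
  req#20 t=24ms (window 2): DENY
  req#21 t=25ms (window 2): DENY
  req#22 t=26ms (window 2): DENY
  req#23 t=27ms (window 2): DENY
  req#24 t=27ms (window 2): DENY
  req#25 t=27ms (window 2): DENY

Allowed counts by window: 5 5 5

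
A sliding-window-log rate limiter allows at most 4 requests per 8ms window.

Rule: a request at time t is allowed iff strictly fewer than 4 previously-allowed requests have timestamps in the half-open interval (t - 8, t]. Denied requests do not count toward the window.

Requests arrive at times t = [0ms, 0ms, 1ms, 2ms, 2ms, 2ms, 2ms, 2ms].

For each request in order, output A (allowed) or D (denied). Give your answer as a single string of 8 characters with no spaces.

Answer: AAAADDDD

Derivation:
Tracking allowed requests in the window:
  req#1 t=0ms: ALLOW
  req#2 t=0ms: ALLOW
  req#3 t=1ms: ALLOW
  req#4 t=2ms: ALLOW
  req#5 t=2ms: DENY
  req#6 t=2ms: DENY
  req#7 t=2ms: DENY
  req#8 t=2ms: DENY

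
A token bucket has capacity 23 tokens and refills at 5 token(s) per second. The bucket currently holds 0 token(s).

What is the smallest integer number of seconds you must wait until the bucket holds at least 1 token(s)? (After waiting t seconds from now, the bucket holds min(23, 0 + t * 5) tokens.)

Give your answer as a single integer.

Answer: 1

Derivation:
Need 0 + t * 5 >= 1, so t >= 1/5.
Smallest integer t = ceil(1/5) = 1.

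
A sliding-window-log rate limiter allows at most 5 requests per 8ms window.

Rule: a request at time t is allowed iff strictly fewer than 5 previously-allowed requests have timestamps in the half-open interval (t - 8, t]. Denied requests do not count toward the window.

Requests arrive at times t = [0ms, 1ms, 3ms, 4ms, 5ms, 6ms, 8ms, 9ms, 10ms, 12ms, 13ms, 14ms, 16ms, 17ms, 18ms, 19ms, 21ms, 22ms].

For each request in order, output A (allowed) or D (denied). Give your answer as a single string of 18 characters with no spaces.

Answer: AAAAADAADAAAAADDAA

Derivation:
Tracking allowed requests in the window:
  req#1 t=0ms: ALLOW
  req#2 t=1ms: ALLOW
  req#3 t=3ms: ALLOW
  req#4 t=4ms: ALLOW
  req#5 t=5ms: ALLOW
  req#6 t=6ms: DENY
  req#7 t=8ms: ALLOW
  req#8 t=9ms: ALLOW
  req#9 t=10ms: DENY
  req#10 t=12ms: ALLOW
  req#11 t=13ms: ALLOW
  req#12 t=14ms: ALLOW
  req#13 t=16ms: ALLOW
  req#14 t=17ms: ALLOW
  req#15 t=18ms: DENY
  req#16 t=19ms: DENY
  req#17 t=21ms: ALLOW
  req#18 t=22ms: ALLOW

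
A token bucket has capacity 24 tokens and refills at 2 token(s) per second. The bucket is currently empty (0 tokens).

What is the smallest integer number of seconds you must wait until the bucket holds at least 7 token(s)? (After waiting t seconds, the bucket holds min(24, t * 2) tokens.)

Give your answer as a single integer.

Answer: 4

Derivation:
Need t * 2 >= 7, so t >= 7/2.
Smallest integer t = ceil(7/2) = 4.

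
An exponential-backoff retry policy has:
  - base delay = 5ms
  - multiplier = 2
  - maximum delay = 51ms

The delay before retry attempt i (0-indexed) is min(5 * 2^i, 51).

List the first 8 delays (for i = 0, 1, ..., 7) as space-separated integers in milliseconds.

Computing each delay:
  i=0: min(5*2^0, 51) = 5
  i=1: min(5*2^1, 51) = 10
  i=2: min(5*2^2, 51) = 20
  i=3: min(5*2^3, 51) = 40
  i=4: min(5*2^4, 51) = 51
  i=5: min(5*2^5, 51) = 51
  i=6: min(5*2^6, 51) = 51
  i=7: min(5*2^7, 51) = 51

Answer: 5 10 20 40 51 51 51 51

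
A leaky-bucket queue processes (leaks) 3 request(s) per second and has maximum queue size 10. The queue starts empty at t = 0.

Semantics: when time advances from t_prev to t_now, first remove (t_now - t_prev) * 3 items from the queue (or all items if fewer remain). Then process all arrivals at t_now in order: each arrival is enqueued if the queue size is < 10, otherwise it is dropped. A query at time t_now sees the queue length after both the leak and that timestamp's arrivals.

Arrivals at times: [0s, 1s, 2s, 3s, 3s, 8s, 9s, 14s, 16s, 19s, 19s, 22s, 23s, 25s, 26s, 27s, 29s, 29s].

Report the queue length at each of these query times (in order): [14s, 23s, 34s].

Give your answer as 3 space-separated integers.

Answer: 1 1 0

Derivation:
Queue lengths at query times:
  query t=14s: backlog = 1
  query t=23s: backlog = 1
  query t=34s: backlog = 0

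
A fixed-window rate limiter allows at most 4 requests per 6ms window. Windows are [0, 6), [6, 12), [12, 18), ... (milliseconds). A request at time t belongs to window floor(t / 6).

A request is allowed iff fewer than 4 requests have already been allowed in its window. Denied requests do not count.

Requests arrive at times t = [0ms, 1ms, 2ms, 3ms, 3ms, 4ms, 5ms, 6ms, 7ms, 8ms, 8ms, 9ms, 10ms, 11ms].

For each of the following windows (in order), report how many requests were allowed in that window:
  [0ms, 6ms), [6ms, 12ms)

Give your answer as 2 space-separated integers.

Answer: 4 4

Derivation:
Processing requests:
  req#1 t=0ms (window 0): ALLOW
  req#2 t=1ms (window 0): ALLOW
  req#3 t=2ms (window 0): ALLOW
  req#4 t=3ms (window 0): ALLOW
  req#5 t=3ms (window 0): DENY
  req#6 t=4ms (window 0): DENY
  req#7 t=5ms (window 0): DENY
  req#8 t=6ms (window 1): ALLOW
  req#9 t=7ms (window 1): ALLOW
  req#10 t=8ms (window 1): ALLOW
  req#11 t=8ms (window 1): ALLOW
  req#12 t=9ms (window 1): DENY
  req#13 t=10ms (window 1): DENY
  req#14 t=11ms (window 1): DENY

Allowed counts by window: 4 4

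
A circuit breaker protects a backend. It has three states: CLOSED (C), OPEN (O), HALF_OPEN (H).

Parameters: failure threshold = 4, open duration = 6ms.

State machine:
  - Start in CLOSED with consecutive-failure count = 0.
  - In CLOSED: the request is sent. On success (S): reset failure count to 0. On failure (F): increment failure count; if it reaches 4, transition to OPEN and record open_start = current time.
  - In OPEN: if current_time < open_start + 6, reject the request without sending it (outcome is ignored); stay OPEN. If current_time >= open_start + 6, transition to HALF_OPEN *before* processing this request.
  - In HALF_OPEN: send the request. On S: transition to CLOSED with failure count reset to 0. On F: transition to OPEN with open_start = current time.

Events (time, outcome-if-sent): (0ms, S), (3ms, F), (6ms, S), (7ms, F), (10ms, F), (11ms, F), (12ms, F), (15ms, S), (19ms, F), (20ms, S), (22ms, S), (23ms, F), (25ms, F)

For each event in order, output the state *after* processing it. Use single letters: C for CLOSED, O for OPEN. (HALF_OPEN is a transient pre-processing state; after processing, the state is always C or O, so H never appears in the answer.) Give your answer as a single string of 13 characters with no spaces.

State after each event:
  event#1 t=0ms outcome=S: state=CLOSED
  event#2 t=3ms outcome=F: state=CLOSED
  event#3 t=6ms outcome=S: state=CLOSED
  event#4 t=7ms outcome=F: state=CLOSED
  event#5 t=10ms outcome=F: state=CLOSED
  event#6 t=11ms outcome=F: state=CLOSED
  event#7 t=12ms outcome=F: state=OPEN
  event#8 t=15ms outcome=S: state=OPEN
  event#9 t=19ms outcome=F: state=OPEN
  event#10 t=20ms outcome=S: state=OPEN
  event#11 t=22ms outcome=S: state=OPEN
  event#12 t=23ms outcome=F: state=OPEN
  event#13 t=25ms outcome=F: state=OPEN

Answer: CCCCCCOOOOOOO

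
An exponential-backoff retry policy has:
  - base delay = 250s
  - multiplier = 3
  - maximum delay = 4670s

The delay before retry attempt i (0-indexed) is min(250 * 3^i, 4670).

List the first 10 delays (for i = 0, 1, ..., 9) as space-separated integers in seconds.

Answer: 250 750 2250 4670 4670 4670 4670 4670 4670 4670

Derivation:
Computing each delay:
  i=0: min(250*3^0, 4670) = 250
  i=1: min(250*3^1, 4670) = 750
  i=2: min(250*3^2, 4670) = 2250
  i=3: min(250*3^3, 4670) = 4670
  i=4: min(250*3^4, 4670) = 4670
  i=5: min(250*3^5, 4670) = 4670
  i=6: min(250*3^6, 4670) = 4670
  i=7: min(250*3^7, 4670) = 4670
  i=8: min(250*3^8, 4670) = 4670
  i=9: min(250*3^9, 4670) = 4670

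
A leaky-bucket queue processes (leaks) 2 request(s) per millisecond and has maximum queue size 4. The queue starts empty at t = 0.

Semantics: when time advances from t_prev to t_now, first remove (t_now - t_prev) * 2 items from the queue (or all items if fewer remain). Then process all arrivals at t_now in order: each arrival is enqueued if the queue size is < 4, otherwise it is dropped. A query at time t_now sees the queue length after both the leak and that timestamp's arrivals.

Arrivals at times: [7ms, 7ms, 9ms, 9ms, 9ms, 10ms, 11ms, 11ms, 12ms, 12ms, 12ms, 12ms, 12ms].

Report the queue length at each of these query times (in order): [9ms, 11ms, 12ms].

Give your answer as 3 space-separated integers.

Queue lengths at query times:
  query t=9ms: backlog = 3
  query t=11ms: backlog = 2
  query t=12ms: backlog = 4

Answer: 3 2 4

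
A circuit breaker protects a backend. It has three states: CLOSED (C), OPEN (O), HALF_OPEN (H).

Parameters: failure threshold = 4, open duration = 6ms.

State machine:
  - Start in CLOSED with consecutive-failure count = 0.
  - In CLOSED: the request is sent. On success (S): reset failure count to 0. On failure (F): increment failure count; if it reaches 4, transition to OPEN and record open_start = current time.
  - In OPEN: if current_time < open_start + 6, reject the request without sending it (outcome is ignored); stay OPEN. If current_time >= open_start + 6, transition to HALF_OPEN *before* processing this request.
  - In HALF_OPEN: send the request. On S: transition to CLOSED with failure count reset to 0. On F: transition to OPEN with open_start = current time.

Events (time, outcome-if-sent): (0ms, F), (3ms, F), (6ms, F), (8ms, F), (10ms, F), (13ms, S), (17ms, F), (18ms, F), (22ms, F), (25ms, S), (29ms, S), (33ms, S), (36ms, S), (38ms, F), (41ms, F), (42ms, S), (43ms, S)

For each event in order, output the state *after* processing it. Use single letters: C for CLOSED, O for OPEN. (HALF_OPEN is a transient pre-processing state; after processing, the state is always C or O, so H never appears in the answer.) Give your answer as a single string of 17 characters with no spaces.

Answer: CCCOOOOOOCCCCCCCC

Derivation:
State after each event:
  event#1 t=0ms outcome=F: state=CLOSED
  event#2 t=3ms outcome=F: state=CLOSED
  event#3 t=6ms outcome=F: state=CLOSED
  event#4 t=8ms outcome=F: state=OPEN
  event#5 t=10ms outcome=F: state=OPEN
  event#6 t=13ms outcome=S: state=OPEN
  event#7 t=17ms outcome=F: state=OPEN
  event#8 t=18ms outcome=F: state=OPEN
  event#9 t=22ms outcome=F: state=OPEN
  event#10 t=25ms outcome=S: state=CLOSED
  event#11 t=29ms outcome=S: state=CLOSED
  event#12 t=33ms outcome=S: state=CLOSED
  event#13 t=36ms outcome=S: state=CLOSED
  event#14 t=38ms outcome=F: state=CLOSED
  event#15 t=41ms outcome=F: state=CLOSED
  event#16 t=42ms outcome=S: state=CLOSED
  event#17 t=43ms outcome=S: state=CLOSED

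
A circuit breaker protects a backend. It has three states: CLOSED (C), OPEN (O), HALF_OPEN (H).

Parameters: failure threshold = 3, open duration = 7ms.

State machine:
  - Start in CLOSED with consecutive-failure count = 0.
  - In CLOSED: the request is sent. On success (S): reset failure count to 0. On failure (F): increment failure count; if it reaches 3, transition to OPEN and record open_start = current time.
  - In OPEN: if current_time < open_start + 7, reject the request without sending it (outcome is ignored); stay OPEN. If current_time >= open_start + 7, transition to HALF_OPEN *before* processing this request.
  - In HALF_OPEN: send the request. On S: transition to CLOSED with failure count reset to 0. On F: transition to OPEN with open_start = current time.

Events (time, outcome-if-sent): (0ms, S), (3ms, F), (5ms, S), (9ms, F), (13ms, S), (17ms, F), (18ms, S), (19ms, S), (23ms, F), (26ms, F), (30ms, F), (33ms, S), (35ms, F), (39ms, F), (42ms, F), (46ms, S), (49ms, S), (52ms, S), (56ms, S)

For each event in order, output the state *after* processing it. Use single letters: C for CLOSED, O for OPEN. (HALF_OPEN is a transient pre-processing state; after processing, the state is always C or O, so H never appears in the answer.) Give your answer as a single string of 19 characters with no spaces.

State after each event:
  event#1 t=0ms outcome=S: state=CLOSED
  event#2 t=3ms outcome=F: state=CLOSED
  event#3 t=5ms outcome=S: state=CLOSED
  event#4 t=9ms outcome=F: state=CLOSED
  event#5 t=13ms outcome=S: state=CLOSED
  event#6 t=17ms outcome=F: state=CLOSED
  event#7 t=18ms outcome=S: state=CLOSED
  event#8 t=19ms outcome=S: state=CLOSED
  event#9 t=23ms outcome=F: state=CLOSED
  event#10 t=26ms outcome=F: state=CLOSED
  event#11 t=30ms outcome=F: state=OPEN
  event#12 t=33ms outcome=S: state=OPEN
  event#13 t=35ms outcome=F: state=OPEN
  event#14 t=39ms outcome=F: state=OPEN
  event#15 t=42ms outcome=F: state=OPEN
  event#16 t=46ms outcome=S: state=CLOSED
  event#17 t=49ms outcome=S: state=CLOSED
  event#18 t=52ms outcome=S: state=CLOSED
  event#19 t=56ms outcome=S: state=CLOSED

Answer: CCCCCCCCCCOOOOOCCCC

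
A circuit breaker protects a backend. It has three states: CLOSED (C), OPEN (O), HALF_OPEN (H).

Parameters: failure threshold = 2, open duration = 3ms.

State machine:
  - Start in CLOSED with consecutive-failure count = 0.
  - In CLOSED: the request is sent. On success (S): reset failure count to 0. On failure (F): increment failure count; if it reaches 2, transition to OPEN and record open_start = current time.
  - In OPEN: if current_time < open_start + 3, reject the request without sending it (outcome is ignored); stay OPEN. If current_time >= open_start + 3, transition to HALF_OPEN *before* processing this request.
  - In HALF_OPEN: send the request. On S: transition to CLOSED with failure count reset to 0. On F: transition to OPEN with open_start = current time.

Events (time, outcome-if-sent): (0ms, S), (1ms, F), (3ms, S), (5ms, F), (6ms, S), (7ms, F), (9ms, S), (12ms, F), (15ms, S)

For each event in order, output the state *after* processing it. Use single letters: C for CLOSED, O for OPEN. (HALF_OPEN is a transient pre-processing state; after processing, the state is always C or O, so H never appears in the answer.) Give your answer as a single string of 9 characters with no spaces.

Answer: CCCCCCCCC

Derivation:
State after each event:
  event#1 t=0ms outcome=S: state=CLOSED
  event#2 t=1ms outcome=F: state=CLOSED
  event#3 t=3ms outcome=S: state=CLOSED
  event#4 t=5ms outcome=F: state=CLOSED
  event#5 t=6ms outcome=S: state=CLOSED
  event#6 t=7ms outcome=F: state=CLOSED
  event#7 t=9ms outcome=S: state=CLOSED
  event#8 t=12ms outcome=F: state=CLOSED
  event#9 t=15ms outcome=S: state=CLOSED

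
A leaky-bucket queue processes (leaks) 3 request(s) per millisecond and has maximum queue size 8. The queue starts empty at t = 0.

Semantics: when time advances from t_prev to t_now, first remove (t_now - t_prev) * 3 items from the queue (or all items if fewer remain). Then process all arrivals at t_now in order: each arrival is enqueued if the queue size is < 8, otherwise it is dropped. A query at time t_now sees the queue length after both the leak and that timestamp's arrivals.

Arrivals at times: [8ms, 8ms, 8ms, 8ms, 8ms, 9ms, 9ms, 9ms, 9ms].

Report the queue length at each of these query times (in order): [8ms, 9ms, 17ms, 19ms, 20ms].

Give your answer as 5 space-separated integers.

Answer: 5 6 0 0 0

Derivation:
Queue lengths at query times:
  query t=8ms: backlog = 5
  query t=9ms: backlog = 6
  query t=17ms: backlog = 0
  query t=19ms: backlog = 0
  query t=20ms: backlog = 0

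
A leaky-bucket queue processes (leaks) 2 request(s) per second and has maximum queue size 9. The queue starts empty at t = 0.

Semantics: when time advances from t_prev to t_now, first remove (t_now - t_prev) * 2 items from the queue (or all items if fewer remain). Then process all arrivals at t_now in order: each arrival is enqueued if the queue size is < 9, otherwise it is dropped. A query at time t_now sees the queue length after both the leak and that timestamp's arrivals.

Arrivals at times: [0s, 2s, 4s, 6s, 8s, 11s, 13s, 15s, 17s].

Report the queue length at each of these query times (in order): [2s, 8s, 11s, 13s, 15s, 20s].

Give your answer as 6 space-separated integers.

Answer: 1 1 1 1 1 0

Derivation:
Queue lengths at query times:
  query t=2s: backlog = 1
  query t=8s: backlog = 1
  query t=11s: backlog = 1
  query t=13s: backlog = 1
  query t=15s: backlog = 1
  query t=20s: backlog = 0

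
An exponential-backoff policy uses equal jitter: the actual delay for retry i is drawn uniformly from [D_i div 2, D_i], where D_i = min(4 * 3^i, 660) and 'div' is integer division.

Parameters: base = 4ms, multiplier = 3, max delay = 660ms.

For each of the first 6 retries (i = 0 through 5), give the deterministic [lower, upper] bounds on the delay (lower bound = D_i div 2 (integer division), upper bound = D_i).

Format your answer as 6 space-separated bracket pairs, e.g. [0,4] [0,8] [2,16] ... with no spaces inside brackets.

Answer: [2,4] [6,12] [18,36] [54,108] [162,324] [330,660]

Derivation:
Computing bounds per retry:
  i=0: D_i=min(4*3^0,660)=4, bounds=[2,4]
  i=1: D_i=min(4*3^1,660)=12, bounds=[6,12]
  i=2: D_i=min(4*3^2,660)=36, bounds=[18,36]
  i=3: D_i=min(4*3^3,660)=108, bounds=[54,108]
  i=4: D_i=min(4*3^4,660)=324, bounds=[162,324]
  i=5: D_i=min(4*3^5,660)=660, bounds=[330,660]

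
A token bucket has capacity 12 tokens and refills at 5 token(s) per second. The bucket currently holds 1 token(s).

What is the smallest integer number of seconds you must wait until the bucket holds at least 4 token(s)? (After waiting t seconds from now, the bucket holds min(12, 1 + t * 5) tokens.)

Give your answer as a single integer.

Need 1 + t * 5 >= 4, so t >= 3/5.
Smallest integer t = ceil(3/5) = 1.

Answer: 1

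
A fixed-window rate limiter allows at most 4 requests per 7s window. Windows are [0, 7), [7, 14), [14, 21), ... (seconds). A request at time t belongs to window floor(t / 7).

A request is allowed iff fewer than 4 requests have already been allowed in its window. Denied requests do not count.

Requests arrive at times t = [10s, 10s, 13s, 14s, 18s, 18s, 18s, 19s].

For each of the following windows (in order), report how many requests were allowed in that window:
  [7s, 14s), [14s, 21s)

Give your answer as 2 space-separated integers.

Processing requests:
  req#1 t=10s (window 1): ALLOW
  req#2 t=10s (window 1): ALLOW
  req#3 t=13s (window 1): ALLOW
  req#4 t=14s (window 2): ALLOW
  req#5 t=18s (window 2): ALLOW
  req#6 t=18s (window 2): ALLOW
  req#7 t=18s (window 2): ALLOW
  req#8 t=19s (window 2): DENY

Allowed counts by window: 3 4

Answer: 3 4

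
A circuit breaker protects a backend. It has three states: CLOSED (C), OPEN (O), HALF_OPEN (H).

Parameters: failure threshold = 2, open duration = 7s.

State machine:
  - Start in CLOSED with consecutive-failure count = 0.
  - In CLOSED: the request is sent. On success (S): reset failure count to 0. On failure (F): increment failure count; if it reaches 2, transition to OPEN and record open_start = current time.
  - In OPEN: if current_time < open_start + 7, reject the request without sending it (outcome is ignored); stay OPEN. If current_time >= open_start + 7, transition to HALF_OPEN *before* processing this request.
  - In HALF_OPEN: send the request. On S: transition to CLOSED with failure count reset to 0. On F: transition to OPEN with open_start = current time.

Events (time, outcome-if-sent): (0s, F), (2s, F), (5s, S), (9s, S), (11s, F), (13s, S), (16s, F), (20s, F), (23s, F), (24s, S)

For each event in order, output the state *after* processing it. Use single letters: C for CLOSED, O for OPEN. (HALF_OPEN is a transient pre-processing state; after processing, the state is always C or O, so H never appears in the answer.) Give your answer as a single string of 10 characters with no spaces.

Answer: COOCCCCOOO

Derivation:
State after each event:
  event#1 t=0s outcome=F: state=CLOSED
  event#2 t=2s outcome=F: state=OPEN
  event#3 t=5s outcome=S: state=OPEN
  event#4 t=9s outcome=S: state=CLOSED
  event#5 t=11s outcome=F: state=CLOSED
  event#6 t=13s outcome=S: state=CLOSED
  event#7 t=16s outcome=F: state=CLOSED
  event#8 t=20s outcome=F: state=OPEN
  event#9 t=23s outcome=F: state=OPEN
  event#10 t=24s outcome=S: state=OPEN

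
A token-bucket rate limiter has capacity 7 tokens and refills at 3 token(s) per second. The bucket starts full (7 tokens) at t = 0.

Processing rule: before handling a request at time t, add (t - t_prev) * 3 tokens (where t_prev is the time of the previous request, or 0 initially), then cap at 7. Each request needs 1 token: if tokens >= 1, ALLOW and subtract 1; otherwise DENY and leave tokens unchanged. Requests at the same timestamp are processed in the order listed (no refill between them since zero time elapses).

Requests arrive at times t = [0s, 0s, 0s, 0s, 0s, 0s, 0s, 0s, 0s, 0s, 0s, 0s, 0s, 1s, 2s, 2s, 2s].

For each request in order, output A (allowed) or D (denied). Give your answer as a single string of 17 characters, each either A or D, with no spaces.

Simulating step by step:
  req#1 t=0s: ALLOW
  req#2 t=0s: ALLOW
  req#3 t=0s: ALLOW
  req#4 t=0s: ALLOW
  req#5 t=0s: ALLOW
  req#6 t=0s: ALLOW
  req#7 t=0s: ALLOW
  req#8 t=0s: DENY
  req#9 t=0s: DENY
  req#10 t=0s: DENY
  req#11 t=0s: DENY
  req#12 t=0s: DENY
  req#13 t=0s: DENY
  req#14 t=1s: ALLOW
  req#15 t=2s: ALLOW
  req#16 t=2s: ALLOW
  req#17 t=2s: ALLOW

Answer: AAAAAAADDDDDDAAAA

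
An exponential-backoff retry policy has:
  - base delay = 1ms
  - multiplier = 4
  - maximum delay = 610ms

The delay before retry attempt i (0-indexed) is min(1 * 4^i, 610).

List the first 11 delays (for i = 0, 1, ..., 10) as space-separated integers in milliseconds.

Answer: 1 4 16 64 256 610 610 610 610 610 610

Derivation:
Computing each delay:
  i=0: min(1*4^0, 610) = 1
  i=1: min(1*4^1, 610) = 4
  i=2: min(1*4^2, 610) = 16
  i=3: min(1*4^3, 610) = 64
  i=4: min(1*4^4, 610) = 256
  i=5: min(1*4^5, 610) = 610
  i=6: min(1*4^6, 610) = 610
  i=7: min(1*4^7, 610) = 610
  i=8: min(1*4^8, 610) = 610
  i=9: min(1*4^9, 610) = 610
  i=10: min(1*4^10, 610) = 610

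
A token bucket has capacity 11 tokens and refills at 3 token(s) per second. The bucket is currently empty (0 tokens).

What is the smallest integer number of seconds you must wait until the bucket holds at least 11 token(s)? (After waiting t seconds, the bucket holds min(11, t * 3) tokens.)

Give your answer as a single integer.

Answer: 4

Derivation:
Need t * 3 >= 11, so t >= 11/3.
Smallest integer t = ceil(11/3) = 4.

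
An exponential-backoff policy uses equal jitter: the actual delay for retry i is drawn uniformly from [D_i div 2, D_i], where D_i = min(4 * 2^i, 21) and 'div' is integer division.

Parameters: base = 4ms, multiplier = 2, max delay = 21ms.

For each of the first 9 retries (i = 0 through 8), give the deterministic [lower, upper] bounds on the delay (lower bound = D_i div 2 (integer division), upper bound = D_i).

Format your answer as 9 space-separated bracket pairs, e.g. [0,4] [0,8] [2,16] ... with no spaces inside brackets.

Answer: [2,4] [4,8] [8,16] [10,21] [10,21] [10,21] [10,21] [10,21] [10,21]

Derivation:
Computing bounds per retry:
  i=0: D_i=min(4*2^0,21)=4, bounds=[2,4]
  i=1: D_i=min(4*2^1,21)=8, bounds=[4,8]
  i=2: D_i=min(4*2^2,21)=16, bounds=[8,16]
  i=3: D_i=min(4*2^3,21)=21, bounds=[10,21]
  i=4: D_i=min(4*2^4,21)=21, bounds=[10,21]
  i=5: D_i=min(4*2^5,21)=21, bounds=[10,21]
  i=6: D_i=min(4*2^6,21)=21, bounds=[10,21]
  i=7: D_i=min(4*2^7,21)=21, bounds=[10,21]
  i=8: D_i=min(4*2^8,21)=21, bounds=[10,21]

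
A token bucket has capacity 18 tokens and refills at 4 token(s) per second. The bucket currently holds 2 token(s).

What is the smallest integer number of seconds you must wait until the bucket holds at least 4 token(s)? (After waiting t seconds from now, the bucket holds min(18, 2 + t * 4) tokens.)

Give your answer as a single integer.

Need 2 + t * 4 >= 4, so t >= 2/4.
Smallest integer t = ceil(2/4) = 1.

Answer: 1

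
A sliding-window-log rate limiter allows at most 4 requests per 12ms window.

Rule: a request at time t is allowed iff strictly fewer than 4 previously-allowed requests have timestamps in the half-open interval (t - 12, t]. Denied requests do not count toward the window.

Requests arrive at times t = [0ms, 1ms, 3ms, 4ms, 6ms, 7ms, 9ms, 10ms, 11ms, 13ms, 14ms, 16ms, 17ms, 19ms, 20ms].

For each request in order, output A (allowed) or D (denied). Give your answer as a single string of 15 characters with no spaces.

Answer: AAAADDDDDAAAADD

Derivation:
Tracking allowed requests in the window:
  req#1 t=0ms: ALLOW
  req#2 t=1ms: ALLOW
  req#3 t=3ms: ALLOW
  req#4 t=4ms: ALLOW
  req#5 t=6ms: DENY
  req#6 t=7ms: DENY
  req#7 t=9ms: DENY
  req#8 t=10ms: DENY
  req#9 t=11ms: DENY
  req#10 t=13ms: ALLOW
  req#11 t=14ms: ALLOW
  req#12 t=16ms: ALLOW
  req#13 t=17ms: ALLOW
  req#14 t=19ms: DENY
  req#15 t=20ms: DENY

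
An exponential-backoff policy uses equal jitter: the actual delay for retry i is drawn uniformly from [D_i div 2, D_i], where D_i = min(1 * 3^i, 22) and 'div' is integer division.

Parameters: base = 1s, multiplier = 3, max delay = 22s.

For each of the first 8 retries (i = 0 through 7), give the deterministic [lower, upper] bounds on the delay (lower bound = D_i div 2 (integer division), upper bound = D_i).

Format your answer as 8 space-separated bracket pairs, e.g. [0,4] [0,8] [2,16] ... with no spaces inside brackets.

Computing bounds per retry:
  i=0: D_i=min(1*3^0,22)=1, bounds=[0,1]
  i=1: D_i=min(1*3^1,22)=3, bounds=[1,3]
  i=2: D_i=min(1*3^2,22)=9, bounds=[4,9]
  i=3: D_i=min(1*3^3,22)=22, bounds=[11,22]
  i=4: D_i=min(1*3^4,22)=22, bounds=[11,22]
  i=5: D_i=min(1*3^5,22)=22, bounds=[11,22]
  i=6: D_i=min(1*3^6,22)=22, bounds=[11,22]
  i=7: D_i=min(1*3^7,22)=22, bounds=[11,22]

Answer: [0,1] [1,3] [4,9] [11,22] [11,22] [11,22] [11,22] [11,22]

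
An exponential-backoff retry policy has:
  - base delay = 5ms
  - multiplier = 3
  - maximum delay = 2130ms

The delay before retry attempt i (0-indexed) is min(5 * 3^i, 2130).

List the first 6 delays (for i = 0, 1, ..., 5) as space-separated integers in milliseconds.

Answer: 5 15 45 135 405 1215

Derivation:
Computing each delay:
  i=0: min(5*3^0, 2130) = 5
  i=1: min(5*3^1, 2130) = 15
  i=2: min(5*3^2, 2130) = 45
  i=3: min(5*3^3, 2130) = 135
  i=4: min(5*3^4, 2130) = 405
  i=5: min(5*3^5, 2130) = 1215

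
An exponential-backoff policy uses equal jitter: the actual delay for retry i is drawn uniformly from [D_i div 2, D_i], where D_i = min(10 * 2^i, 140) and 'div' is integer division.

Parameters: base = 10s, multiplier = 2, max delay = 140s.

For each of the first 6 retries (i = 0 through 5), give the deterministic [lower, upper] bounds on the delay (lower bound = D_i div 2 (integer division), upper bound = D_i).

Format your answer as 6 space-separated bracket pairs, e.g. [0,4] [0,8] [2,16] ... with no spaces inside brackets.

Computing bounds per retry:
  i=0: D_i=min(10*2^0,140)=10, bounds=[5,10]
  i=1: D_i=min(10*2^1,140)=20, bounds=[10,20]
  i=2: D_i=min(10*2^2,140)=40, bounds=[20,40]
  i=3: D_i=min(10*2^3,140)=80, bounds=[40,80]
  i=4: D_i=min(10*2^4,140)=140, bounds=[70,140]
  i=5: D_i=min(10*2^5,140)=140, bounds=[70,140]

Answer: [5,10] [10,20] [20,40] [40,80] [70,140] [70,140]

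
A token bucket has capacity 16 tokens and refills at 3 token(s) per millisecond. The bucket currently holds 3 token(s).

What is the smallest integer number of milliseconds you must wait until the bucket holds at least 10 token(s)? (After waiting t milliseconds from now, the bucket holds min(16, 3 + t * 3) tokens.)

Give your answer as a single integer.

Answer: 3

Derivation:
Need 3 + t * 3 >= 10, so t >= 7/3.
Smallest integer t = ceil(7/3) = 3.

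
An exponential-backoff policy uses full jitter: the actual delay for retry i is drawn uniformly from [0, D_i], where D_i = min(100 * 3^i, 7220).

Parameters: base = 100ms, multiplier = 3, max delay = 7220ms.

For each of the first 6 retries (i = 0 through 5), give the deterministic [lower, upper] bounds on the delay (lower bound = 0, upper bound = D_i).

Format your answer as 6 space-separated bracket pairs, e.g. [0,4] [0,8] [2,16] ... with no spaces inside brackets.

Answer: [0,100] [0,300] [0,900] [0,2700] [0,7220] [0,7220]

Derivation:
Computing bounds per retry:
  i=0: D_i=min(100*3^0,7220)=100, bounds=[0,100]
  i=1: D_i=min(100*3^1,7220)=300, bounds=[0,300]
  i=2: D_i=min(100*3^2,7220)=900, bounds=[0,900]
  i=3: D_i=min(100*3^3,7220)=2700, bounds=[0,2700]
  i=4: D_i=min(100*3^4,7220)=7220, bounds=[0,7220]
  i=5: D_i=min(100*3^5,7220)=7220, bounds=[0,7220]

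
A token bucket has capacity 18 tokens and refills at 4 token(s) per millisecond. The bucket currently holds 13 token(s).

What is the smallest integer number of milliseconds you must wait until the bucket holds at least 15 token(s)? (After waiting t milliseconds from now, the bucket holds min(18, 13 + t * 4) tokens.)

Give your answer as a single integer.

Answer: 1

Derivation:
Need 13 + t * 4 >= 15, so t >= 2/4.
Smallest integer t = ceil(2/4) = 1.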